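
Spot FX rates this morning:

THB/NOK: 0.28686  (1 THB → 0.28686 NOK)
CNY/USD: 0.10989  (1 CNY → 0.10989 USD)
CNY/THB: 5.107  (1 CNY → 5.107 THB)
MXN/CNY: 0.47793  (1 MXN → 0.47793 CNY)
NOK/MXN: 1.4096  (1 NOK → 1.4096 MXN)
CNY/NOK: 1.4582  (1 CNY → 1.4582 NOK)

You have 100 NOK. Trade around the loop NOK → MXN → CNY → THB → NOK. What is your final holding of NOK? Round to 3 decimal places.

100 NOK × 1.4096 = 140.96 MXN
140.96 MXN × 0.47793 = 67.3690128 CNY
67.3690128 CNY × 5.107 = 344.0535483696 THB
344.0535483696 THB × 0.28686 = 98.695200885303456 NOK

98.695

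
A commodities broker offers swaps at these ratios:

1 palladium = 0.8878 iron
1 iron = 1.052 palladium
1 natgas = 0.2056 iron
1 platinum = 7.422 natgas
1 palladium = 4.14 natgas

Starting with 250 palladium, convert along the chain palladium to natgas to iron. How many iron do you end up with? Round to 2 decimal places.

250 palladium × 4.14 = 1035 natgas
1035 natgas × 0.2056 = 212.796 iron

212.80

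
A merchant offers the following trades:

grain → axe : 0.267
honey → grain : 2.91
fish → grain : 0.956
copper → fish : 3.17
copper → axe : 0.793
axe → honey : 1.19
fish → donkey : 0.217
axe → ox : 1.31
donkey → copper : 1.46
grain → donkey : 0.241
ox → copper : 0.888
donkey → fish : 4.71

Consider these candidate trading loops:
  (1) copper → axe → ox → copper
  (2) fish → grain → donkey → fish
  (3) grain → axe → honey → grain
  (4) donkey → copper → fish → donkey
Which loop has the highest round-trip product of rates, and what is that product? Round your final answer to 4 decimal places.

1.0852

(1) 0.793 × 1.31 × 0.888 = 0.92248
(2) 0.956 × 0.241 × 4.71 = 1.08517
(3) 0.267 × 1.19 × 2.91 = 0.92459
(4) 1.46 × 3.17 × 0.217 = 1.00432
Highest is cycle (2) at 1.0852 (>1, arbitrage).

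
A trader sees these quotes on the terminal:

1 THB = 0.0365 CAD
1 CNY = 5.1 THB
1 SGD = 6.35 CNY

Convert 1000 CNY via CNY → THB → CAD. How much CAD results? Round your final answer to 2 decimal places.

186.15

1000 CNY × 5.1 = 5100 THB
5100 THB × 0.0365 = 186.15 CAD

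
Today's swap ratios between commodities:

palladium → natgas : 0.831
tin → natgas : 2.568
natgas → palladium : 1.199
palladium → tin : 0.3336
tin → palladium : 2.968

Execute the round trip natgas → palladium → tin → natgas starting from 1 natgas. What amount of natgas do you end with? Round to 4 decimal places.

1.0272

1 natgas × 1.199 = 1.199 palladium
1.199 palladium × 0.3336 = 0.3999864 tin
0.3999864 tin × 2.568 = 1.0271650752 natgas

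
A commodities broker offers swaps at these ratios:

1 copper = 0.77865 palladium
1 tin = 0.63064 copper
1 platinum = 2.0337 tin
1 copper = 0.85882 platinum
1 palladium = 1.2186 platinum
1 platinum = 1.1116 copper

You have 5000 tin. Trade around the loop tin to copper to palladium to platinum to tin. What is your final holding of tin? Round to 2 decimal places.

6084.74

5000 tin × 0.63064 = 3153.2 copper
3153.2 copper × 0.77865 = 2455.23918 palladium
2455.23918 palladium × 1.2186 = 2991.954464748 platinum
2991.954464748 platinum × 2.0337 = 6084.7377949580076 tin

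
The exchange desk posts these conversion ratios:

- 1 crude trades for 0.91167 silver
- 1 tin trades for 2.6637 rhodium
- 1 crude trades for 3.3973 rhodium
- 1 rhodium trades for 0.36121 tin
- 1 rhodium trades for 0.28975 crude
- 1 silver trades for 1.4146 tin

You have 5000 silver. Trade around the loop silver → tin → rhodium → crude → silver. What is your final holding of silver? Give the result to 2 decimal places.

5000 silver × 1.4146 = 7073 tin
7073 tin × 2.6637 = 18840.3501 rhodium
18840.3501 rhodium × 0.28975 = 5458.991441475 crude
5458.991441475 crude × 0.91167 = 4976.79872744951325 silver

4976.80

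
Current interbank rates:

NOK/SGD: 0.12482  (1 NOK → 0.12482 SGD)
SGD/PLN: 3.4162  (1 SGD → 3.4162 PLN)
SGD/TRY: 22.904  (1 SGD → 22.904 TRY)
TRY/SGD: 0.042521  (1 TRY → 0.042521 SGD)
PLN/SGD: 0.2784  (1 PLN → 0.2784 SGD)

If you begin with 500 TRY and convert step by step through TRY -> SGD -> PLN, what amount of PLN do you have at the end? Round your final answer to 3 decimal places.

500 TRY × 0.042521 = 21.2605 SGD
21.2605 SGD × 3.4162 = 72.6301201 PLN

72.630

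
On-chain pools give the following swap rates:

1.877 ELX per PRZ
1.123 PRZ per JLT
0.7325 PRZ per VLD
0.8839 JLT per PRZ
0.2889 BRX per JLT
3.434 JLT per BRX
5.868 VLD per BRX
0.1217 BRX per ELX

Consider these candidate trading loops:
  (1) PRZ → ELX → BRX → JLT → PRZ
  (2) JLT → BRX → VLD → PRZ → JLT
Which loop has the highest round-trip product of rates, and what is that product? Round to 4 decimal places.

1.0976

(1) 1.877 × 0.1217 × 3.434 × 1.123 = 0.88092
(2) 0.2889 × 5.868 × 0.7325 × 0.8839 = 1.09761
Highest is cycle (2) at 1.0976 (>1, arbitrage).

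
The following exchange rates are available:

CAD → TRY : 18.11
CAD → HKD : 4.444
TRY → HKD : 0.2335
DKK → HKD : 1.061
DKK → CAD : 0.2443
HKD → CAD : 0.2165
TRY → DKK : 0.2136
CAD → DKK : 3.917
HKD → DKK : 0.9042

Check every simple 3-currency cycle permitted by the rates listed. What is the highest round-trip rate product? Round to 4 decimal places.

DKK→CAD→HKD→DKK: 0.2443 × 4.444 × 0.9042 = 0.98166
DKK→CAD→TRY→DKK: 0.2443 × 18.11 × 0.2136 = 0.94502
TRY→HKD→CAD→TRY: 0.2335 × 0.2165 × 18.11 = 0.91551
DKK→HKD→CAD→DKK: 1.061 × 0.2165 × 3.917 = 0.89976
Maximum is DKK→CAD→HKD→DKK at 0.9817; no arbitrage — every cycle loses value.

0.9817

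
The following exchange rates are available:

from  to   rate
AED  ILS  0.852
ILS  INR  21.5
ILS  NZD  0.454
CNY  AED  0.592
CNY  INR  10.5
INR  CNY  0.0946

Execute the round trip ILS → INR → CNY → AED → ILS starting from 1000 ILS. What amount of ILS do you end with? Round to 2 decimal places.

1000 ILS × 21.5 = 21500 INR
21500 INR × 0.0946 = 2033.9 CNY
2033.9 CNY × 0.592 = 1204.0688 AED
1204.0688 AED × 0.852 = 1025.8666176 ILS

1025.87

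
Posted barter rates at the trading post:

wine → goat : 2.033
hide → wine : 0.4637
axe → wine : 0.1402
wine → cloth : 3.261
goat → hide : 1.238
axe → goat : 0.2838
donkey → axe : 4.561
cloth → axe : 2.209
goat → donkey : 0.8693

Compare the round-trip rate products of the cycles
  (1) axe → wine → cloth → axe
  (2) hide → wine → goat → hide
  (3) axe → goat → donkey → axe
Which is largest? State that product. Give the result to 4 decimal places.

1.1671

(1) 0.1402 × 3.261 × 2.209 = 1.00994
(2) 0.4637 × 2.033 × 1.238 = 1.16707
(3) 0.2838 × 0.8693 × 4.561 = 1.12523
Highest is cycle (2) at 1.1671 (>1, arbitrage).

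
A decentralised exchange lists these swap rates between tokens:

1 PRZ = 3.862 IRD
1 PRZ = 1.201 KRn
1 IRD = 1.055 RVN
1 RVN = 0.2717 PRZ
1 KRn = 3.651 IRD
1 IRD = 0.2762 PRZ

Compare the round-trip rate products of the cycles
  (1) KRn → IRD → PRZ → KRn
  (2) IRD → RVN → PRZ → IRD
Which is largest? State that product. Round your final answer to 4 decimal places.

1.2111

(1) 3.651 × 0.2762 × 1.201 = 1.21110
(2) 1.055 × 0.2717 × 3.862 = 1.10702
Highest is cycle (1) at 1.2111 (>1, arbitrage).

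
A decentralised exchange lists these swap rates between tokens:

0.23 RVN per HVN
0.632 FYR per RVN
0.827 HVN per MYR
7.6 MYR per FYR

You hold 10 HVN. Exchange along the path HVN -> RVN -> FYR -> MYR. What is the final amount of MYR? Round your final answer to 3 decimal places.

10 HVN × 0.23 = 2.3 RVN
2.3 RVN × 0.632 = 1.4536 FYR
1.4536 FYR × 7.6 = 11.04736 MYR

11.047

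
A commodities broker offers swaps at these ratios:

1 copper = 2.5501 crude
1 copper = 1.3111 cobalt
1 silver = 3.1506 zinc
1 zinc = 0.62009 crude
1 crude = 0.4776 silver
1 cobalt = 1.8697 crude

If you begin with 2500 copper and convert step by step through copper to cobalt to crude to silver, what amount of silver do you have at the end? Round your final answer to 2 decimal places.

2926.93

2500 copper × 1.3111 = 3277.75 cobalt
3277.75 cobalt × 1.8697 = 6128.409175 crude
6128.409175 crude × 0.4776 = 2926.92822198 silver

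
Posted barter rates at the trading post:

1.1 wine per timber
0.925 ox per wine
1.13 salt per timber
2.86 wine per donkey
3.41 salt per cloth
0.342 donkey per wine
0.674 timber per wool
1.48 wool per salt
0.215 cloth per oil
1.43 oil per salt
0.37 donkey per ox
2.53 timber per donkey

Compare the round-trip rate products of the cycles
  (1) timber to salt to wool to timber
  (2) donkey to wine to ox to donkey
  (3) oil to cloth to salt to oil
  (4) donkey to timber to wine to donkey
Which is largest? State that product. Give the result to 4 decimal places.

1.1272

(1) 1.13 × 1.48 × 0.674 = 1.12720
(2) 2.86 × 0.925 × 0.37 = 0.97884
(3) 0.215 × 3.41 × 1.43 = 1.04840
(4) 2.53 × 1.1 × 0.342 = 0.95179
Highest is cycle (1) at 1.1272 (>1, arbitrage).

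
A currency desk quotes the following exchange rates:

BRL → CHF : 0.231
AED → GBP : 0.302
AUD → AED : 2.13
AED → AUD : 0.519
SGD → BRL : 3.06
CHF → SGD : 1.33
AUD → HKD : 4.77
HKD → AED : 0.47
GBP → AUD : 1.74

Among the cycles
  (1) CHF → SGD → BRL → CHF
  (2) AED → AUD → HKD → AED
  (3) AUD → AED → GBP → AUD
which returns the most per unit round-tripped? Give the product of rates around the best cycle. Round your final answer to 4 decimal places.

1.1635

(1) 1.33 × 3.06 × 0.231 = 0.94012
(2) 0.519 × 4.77 × 0.47 = 1.16355
(3) 2.13 × 0.302 × 1.74 = 1.11927
Highest is cycle (2) at 1.1635 (>1, arbitrage).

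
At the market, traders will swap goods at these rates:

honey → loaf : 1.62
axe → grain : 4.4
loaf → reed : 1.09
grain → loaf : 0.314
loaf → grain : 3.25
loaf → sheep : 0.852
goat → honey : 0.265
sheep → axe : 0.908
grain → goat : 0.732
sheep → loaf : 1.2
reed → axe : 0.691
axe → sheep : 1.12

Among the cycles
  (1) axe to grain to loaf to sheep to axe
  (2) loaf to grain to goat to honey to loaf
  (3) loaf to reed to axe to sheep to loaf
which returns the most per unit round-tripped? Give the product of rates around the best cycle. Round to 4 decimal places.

1.0688

(1) 4.4 × 0.314 × 0.852 × 0.908 = 1.06883
(2) 3.25 × 0.732 × 0.265 × 1.62 = 1.02130
(3) 1.09 × 0.691 × 1.12 × 1.2 = 1.01229
Highest is cycle (1) at 1.0688 (>1, arbitrage).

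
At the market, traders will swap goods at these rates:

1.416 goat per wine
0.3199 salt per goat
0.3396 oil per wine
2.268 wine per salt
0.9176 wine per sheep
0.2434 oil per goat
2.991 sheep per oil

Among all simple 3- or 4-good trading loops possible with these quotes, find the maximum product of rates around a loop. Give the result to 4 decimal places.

salt→wine→goat→salt: 2.268 × 1.416 × 0.3199 = 1.02736
goat→oil→sheep→wine→goat: 0.2434 × 2.991 × 0.9176 × 1.416 = 0.94592
wine→oil→sheep→wine: 0.3396 × 2.991 × 0.9176 = 0.93205
Maximum is salt→wine→goat→salt at 1.0274; arbitrage exists.

1.0274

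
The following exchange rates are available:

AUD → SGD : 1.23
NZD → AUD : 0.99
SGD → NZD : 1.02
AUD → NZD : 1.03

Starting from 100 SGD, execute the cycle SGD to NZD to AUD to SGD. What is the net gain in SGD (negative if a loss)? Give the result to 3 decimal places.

24.205

100 SGD × 1.02 = 102 NZD
102 NZD × 0.99 = 100.98 AUD
100.98 AUD × 1.23 = 124.2054 SGD
Net change: 124.2054 − 100 = 24.2054 SGD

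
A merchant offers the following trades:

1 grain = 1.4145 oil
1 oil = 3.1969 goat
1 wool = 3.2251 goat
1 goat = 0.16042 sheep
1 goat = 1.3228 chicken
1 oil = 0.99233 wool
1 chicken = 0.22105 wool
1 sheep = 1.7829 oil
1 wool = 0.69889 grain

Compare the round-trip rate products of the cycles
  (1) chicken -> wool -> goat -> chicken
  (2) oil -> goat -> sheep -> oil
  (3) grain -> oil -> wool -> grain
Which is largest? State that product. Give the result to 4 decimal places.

0.9810

(1) 0.22105 × 3.2251 × 1.3228 = 0.94304
(2) 3.1969 × 0.16042 × 1.7829 = 0.91435
(3) 1.4145 × 0.99233 × 0.69889 = 0.98100
Highest is cycle (3) at 0.9810 (≤1, no arbitrage).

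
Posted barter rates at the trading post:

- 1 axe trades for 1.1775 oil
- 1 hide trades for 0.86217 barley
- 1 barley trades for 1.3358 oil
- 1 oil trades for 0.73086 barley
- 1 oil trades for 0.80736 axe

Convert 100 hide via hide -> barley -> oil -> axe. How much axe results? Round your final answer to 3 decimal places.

100 hide × 0.86217 = 86.217 barley
86.217 barley × 1.3358 = 115.1686686 oil
115.1686686 oil × 0.80736 = 92.982576280896 axe

92.983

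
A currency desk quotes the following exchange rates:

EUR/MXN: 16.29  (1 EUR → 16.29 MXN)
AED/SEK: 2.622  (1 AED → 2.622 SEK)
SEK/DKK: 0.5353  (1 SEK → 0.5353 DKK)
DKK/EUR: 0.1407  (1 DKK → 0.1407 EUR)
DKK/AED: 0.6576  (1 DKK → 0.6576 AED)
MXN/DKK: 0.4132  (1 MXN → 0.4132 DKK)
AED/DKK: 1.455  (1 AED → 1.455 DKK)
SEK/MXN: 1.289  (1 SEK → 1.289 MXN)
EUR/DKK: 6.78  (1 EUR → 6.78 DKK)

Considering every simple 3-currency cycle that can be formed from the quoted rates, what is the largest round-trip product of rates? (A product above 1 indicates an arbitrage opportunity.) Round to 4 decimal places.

0.9471

EUR→MXN→DKK→EUR: 16.29 × 0.4132 × 0.1407 = 0.94706
AED→SEK→DKK→AED: 2.622 × 0.5353 × 0.6576 = 0.92298
Maximum is EUR→MXN→DKK→EUR at 0.9471; no arbitrage — every cycle loses value.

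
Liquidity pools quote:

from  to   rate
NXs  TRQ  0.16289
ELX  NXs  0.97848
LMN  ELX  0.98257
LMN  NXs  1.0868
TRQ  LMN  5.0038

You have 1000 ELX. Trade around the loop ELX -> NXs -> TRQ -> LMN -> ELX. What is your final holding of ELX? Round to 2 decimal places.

783.63

1000 ELX × 0.97848 = 978.48 NXs
978.48 NXs × 0.16289 = 159.3846072 TRQ
159.3846072 TRQ × 5.0038 = 797.52869750736 LMN
797.52869750736 LMN × 0.98257 = 783.6277723098067152 ELX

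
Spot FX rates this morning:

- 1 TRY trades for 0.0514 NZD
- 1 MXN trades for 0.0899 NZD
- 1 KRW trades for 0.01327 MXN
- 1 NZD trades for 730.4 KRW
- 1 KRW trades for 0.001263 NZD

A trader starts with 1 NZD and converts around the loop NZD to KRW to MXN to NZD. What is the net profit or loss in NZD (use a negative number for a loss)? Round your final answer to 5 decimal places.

-0.12865

1 NZD × 730.4 = 730.4 KRW
730.4 KRW × 0.01327 = 9.692408 MXN
9.692408 MXN × 0.0899 = 0.8713474792 NZD
Net change: 0.8713474792 − 1 = -0.1286525208 NZD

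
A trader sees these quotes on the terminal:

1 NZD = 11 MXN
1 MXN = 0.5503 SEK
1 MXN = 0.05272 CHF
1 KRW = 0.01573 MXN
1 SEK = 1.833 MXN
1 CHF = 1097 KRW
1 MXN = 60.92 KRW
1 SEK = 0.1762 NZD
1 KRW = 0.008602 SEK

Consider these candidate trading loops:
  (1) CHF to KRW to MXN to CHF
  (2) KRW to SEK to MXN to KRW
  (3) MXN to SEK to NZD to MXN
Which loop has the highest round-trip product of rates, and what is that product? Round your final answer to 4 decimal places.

1.0666

(1) 1097 × 0.01573 × 0.05272 = 0.90973
(2) 0.008602 × 1.833 × 60.92 = 0.96055
(3) 0.5503 × 0.1762 × 11 = 1.06659
Highest is cycle (3) at 1.0666 (>1, arbitrage).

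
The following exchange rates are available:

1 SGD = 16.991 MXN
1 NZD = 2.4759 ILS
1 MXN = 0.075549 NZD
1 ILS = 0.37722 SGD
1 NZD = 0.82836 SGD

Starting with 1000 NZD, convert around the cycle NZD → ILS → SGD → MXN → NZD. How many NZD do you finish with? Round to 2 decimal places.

1000 NZD × 2.4759 = 2475.9 ILS
2475.9 ILS × 0.37722 = 933.958998 SGD
933.958998 SGD × 16.991 = 15868.897335018 MXN
15868.897335018 MXN × 0.075549 = 1198.879324763274882 NZD

1198.88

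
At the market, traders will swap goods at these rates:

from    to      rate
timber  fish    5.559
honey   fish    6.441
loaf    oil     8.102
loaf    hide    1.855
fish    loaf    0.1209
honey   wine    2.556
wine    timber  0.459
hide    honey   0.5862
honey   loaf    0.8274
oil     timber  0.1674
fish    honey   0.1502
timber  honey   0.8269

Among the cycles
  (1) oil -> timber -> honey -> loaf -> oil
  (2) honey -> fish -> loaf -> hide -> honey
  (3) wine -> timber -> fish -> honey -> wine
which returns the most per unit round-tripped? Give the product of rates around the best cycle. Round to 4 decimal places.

(1) 0.1674 × 0.8269 × 0.8274 × 8.102 = 0.92793
(2) 6.441 × 0.1209 × 1.855 × 0.5862 = 0.84678
(3) 0.459 × 5.559 × 0.1502 × 2.556 = 0.97958
Highest is cycle (3) at 0.9796 (≤1, no arbitrage).

0.9796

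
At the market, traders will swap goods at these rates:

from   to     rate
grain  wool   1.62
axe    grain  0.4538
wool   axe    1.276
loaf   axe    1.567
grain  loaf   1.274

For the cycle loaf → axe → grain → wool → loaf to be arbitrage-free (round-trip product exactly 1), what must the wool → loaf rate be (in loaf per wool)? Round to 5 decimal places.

Known legs of the cycle: 1.567 × 0.4538 × 1.62 = 1.151989452
For no arbitrage the full-cycle product must be 1, so the missing rate is 1 / 1.151989452 ≈ 0.8680635.

0.86806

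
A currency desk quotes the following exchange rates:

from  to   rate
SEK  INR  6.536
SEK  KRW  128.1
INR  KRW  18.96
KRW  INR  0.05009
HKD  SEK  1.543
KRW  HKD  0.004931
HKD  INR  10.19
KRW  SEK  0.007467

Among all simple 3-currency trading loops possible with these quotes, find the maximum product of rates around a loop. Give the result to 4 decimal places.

0.9747

SEK→KRW→HKD→SEK: 128.1 × 0.004931 × 1.543 = 0.97465
HKD→INR→KRW→HKD: 10.19 × 18.96 × 0.004931 = 0.95268
SEK→INR→KRW→SEK: 6.536 × 18.96 × 0.007467 = 0.92533
Maximum is SEK→KRW→HKD→SEK at 0.9747; no arbitrage — every cycle loses value.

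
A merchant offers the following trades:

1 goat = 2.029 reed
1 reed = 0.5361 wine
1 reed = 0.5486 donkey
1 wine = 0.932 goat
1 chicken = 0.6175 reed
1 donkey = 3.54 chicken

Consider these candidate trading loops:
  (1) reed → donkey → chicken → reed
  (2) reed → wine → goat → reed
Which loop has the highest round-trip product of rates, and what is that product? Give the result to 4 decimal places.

1.1992

(1) 0.5486 × 3.54 × 0.6175 = 1.19921
(2) 0.5361 × 0.932 × 2.029 = 1.01378
Highest is cycle (1) at 1.1992 (>1, arbitrage).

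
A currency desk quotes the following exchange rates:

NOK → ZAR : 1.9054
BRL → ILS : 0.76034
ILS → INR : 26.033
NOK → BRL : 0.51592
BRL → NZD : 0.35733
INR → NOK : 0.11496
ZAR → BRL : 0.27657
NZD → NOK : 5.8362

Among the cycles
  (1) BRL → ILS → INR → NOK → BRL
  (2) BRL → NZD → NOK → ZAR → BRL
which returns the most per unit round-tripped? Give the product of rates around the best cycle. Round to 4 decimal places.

(1) 0.76034 × 26.033 × 0.11496 × 0.51592 = 1.17398
(2) 0.35733 × 5.8362 × 1.9054 × 0.27657 = 1.09898
Highest is cycle (1) at 1.1740 (>1, arbitrage).

1.1740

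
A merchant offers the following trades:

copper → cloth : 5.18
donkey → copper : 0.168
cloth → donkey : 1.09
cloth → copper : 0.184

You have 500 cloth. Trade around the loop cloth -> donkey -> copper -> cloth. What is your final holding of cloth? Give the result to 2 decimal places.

500 cloth × 1.09 = 545 donkey
545 donkey × 0.168 = 91.56 copper
91.56 copper × 5.18 = 474.2808 cloth

474.28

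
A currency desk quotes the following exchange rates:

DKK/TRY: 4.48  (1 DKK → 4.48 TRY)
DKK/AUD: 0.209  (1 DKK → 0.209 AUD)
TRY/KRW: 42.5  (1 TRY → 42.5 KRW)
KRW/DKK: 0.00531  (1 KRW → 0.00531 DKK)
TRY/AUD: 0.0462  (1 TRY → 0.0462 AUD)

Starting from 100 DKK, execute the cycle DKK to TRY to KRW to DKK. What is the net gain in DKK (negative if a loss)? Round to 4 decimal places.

100 DKK × 4.48 = 448 TRY
448 TRY × 42.5 = 19040 KRW
19040 KRW × 0.00531 = 101.1024 DKK
Net change: 101.1024 − 100 = 1.1024 DKK

1.1024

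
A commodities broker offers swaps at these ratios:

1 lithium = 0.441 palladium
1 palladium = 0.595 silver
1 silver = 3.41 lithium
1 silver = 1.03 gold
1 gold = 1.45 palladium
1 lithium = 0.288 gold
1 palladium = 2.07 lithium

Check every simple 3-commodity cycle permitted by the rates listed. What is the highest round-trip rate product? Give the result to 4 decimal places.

lithium→palladium→silver→lithium: 0.441 × 0.595 × 3.41 = 0.89477
gold→palladium→silver→gold: 1.45 × 0.595 × 1.03 = 0.88863
lithium→gold→palladium→lithium: 0.288 × 1.45 × 2.07 = 0.86443
Maximum is lithium→palladium→silver→lithium at 0.8948; no arbitrage — every cycle loses value.

0.8948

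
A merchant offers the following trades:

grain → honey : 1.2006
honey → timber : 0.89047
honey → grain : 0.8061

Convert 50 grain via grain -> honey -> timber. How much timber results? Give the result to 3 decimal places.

50 grain × 1.2006 = 60.03 honey
60.03 honey × 0.89047 = 53.4549141 timber

53.455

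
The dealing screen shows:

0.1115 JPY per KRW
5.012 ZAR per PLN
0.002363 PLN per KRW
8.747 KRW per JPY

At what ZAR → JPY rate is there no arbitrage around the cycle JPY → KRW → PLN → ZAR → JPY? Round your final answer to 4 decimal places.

9.6531

Known legs of the cycle: 8.747 × 0.002363 × 5.012 = 0.103593834932
For no arbitrage the full-cycle product must be 1, so the missing rate is 1 / 0.103593834932 ≈ 9.653084.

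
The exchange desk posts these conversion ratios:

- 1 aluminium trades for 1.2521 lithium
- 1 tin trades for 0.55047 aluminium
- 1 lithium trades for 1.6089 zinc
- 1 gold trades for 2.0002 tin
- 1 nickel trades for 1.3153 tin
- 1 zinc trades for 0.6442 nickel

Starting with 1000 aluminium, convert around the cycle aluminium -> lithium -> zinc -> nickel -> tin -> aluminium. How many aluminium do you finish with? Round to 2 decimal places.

1000 aluminium × 1.2521 = 1252.1 lithium
1252.1 lithium × 1.6089 = 2014.50369 zinc
2014.50369 zinc × 0.6442 = 1297.743277098 nickel
1297.743277098 nickel × 1.3153 = 1706.9217323669994 tin
1706.9217323669994 tin × 0.55047 = 939.609206016062159718 aluminium

939.61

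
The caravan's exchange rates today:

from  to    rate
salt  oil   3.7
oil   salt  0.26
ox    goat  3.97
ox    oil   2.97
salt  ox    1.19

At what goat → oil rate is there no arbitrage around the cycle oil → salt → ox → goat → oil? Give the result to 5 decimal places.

0.81412

Known legs of the cycle: 0.26 × 1.19 × 3.97 = 1.228318
For no arbitrage the full-cycle product must be 1, so the missing rate is 1 / 1.228318 ≈ 0.8141214.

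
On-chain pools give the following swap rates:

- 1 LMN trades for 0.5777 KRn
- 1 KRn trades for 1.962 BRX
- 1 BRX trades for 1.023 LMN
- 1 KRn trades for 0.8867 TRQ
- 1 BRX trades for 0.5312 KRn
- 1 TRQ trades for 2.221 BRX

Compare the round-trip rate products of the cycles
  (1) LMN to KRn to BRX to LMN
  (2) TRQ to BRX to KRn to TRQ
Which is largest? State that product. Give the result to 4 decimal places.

(1) 0.5777 × 1.962 × 1.023 = 1.15952
(2) 2.221 × 0.5312 × 0.8867 = 1.04612
Highest is cycle (1) at 1.1595 (>1, arbitrage).

1.1595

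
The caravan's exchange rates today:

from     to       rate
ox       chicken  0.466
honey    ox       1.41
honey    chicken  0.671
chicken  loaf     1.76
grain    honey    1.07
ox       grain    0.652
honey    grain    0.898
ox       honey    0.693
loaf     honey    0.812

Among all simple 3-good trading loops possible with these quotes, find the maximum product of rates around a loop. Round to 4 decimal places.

ox→grain→honey→ox: 0.652 × 1.07 × 1.41 = 0.98367
loaf→honey→chicken→loaf: 0.812 × 0.671 × 1.76 = 0.95894
Maximum is ox→grain→honey→ox at 0.9837; no arbitrage — every cycle loses value.

0.9837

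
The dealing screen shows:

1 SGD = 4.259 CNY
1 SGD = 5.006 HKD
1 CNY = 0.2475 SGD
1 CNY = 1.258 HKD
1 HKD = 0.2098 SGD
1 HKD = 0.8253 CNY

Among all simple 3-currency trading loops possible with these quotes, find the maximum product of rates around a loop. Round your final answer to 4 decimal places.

1.1241

CNY→HKD→SGD→CNY: 1.258 × 0.2098 × 4.259 = 1.12407
CNY→SGD→HKD→CNY: 0.2475 × 5.006 × 0.8253 = 1.02253
Maximum is CNY→HKD→SGD→CNY at 1.1241; arbitrage exists.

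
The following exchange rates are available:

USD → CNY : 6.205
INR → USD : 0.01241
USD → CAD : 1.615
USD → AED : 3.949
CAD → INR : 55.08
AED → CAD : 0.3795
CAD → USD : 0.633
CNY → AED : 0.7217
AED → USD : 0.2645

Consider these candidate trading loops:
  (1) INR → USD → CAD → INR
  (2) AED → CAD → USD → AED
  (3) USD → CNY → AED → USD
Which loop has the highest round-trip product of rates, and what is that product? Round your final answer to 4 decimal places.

(1) 0.01241 × 1.615 × 55.08 = 1.10392
(2) 0.3795 × 0.633 × 3.949 = 0.94864
(3) 6.205 × 0.7217 × 0.2645 = 1.18447
Highest is cycle (3) at 1.1845 (>1, arbitrage).

1.1845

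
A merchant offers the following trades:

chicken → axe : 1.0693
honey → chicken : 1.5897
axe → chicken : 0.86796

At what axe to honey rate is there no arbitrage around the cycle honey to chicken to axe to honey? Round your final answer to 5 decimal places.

Known legs of the cycle: 1.5897 × 1.0693 = 1.69986621
For no arbitrage the full-cycle product must be 1, so the missing rate is 1 / 1.69986621 ≈ 0.5882816.

0.58828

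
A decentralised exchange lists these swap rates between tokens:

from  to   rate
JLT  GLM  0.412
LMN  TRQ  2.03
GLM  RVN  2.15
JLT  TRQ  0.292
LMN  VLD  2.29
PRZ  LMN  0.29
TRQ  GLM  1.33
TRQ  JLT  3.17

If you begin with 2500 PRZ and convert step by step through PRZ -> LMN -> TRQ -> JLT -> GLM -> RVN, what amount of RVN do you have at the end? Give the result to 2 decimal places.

2500 PRZ × 0.29 = 725 LMN
725 LMN × 2.03 = 1471.75 TRQ
1471.75 TRQ × 3.17 = 4665.4475 JLT
4665.4475 JLT × 0.412 = 1922.16437 GLM
1922.16437 GLM × 2.15 = 4132.6533955 RVN

4132.65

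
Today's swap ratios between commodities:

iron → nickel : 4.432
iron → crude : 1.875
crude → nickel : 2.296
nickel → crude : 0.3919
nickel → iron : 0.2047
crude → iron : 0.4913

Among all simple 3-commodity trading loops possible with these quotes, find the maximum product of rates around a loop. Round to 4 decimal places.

0.8812

iron→crude→nickel→iron: 1.875 × 2.296 × 0.2047 = 0.88123
iron→nickel→crude→iron: 4.432 × 0.3919 × 0.4913 = 0.85334
Maximum is iron→crude→nickel→iron at 0.8812; no arbitrage — every cycle loses value.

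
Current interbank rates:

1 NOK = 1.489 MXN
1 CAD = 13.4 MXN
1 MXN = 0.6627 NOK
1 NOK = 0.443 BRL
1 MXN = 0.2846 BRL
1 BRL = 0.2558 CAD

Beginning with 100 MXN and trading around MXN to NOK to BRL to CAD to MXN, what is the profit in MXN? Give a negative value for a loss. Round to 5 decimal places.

100 MXN × 0.6627 = 66.27 NOK
66.27 NOK × 0.443 = 29.35761 BRL
29.35761 BRL × 0.2558 = 7.509676638 CAD
7.509676638 CAD × 13.4 = 100.6296669492 MXN
Net change: 100.6296669492 − 100 = 0.6296669492 MXN

0.62967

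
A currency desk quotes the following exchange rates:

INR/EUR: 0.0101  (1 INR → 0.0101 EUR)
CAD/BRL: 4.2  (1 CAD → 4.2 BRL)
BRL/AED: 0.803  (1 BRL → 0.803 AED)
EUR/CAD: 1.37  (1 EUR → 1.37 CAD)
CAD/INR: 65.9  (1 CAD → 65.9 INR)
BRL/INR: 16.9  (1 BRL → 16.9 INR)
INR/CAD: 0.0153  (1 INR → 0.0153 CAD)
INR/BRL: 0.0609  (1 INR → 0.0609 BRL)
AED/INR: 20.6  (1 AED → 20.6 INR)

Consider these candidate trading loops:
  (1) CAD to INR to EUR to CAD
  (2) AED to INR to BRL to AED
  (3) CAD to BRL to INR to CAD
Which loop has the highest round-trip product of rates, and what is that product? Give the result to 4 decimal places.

(1) 65.9 × 0.0101 × 1.37 = 0.91186
(2) 20.6 × 0.0609 × 0.803 = 1.00740
(3) 4.2 × 16.9 × 0.0153 = 1.08599
Highest is cycle (3) at 1.0860 (>1, arbitrage).

1.0860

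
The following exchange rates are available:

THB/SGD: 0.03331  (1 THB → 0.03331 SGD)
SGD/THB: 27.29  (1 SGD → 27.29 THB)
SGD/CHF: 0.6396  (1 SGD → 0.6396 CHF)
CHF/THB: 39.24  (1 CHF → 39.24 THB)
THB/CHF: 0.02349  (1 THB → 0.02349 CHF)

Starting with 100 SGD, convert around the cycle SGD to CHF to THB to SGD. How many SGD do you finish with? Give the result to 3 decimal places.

83.601

100 SGD × 0.6396 = 63.96 CHF
63.96 CHF × 39.24 = 2509.7904 THB
2509.7904 THB × 0.03331 = 83.601118224 SGD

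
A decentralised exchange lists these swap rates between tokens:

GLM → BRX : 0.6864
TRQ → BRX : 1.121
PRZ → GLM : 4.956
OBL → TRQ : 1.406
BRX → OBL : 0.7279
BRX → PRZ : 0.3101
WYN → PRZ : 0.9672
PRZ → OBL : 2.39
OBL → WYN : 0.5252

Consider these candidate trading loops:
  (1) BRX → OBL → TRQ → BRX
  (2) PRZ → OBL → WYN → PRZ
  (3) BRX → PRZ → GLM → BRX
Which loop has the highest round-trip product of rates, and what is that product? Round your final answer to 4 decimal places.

(1) 0.7279 × 1.406 × 1.121 = 1.14726
(2) 2.39 × 0.5252 × 0.9672 = 1.21406
(3) 0.3101 × 4.956 × 0.6864 = 1.05490
Highest is cycle (2) at 1.2141 (>1, arbitrage).

1.2141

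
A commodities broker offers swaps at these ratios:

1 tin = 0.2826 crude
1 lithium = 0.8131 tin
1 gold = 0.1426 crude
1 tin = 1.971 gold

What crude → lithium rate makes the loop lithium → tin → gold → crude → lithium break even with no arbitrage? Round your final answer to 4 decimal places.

Known legs of the cycle: 0.8131 × 1.971 × 0.1426 = 0.22853362626
For no arbitrage the full-cycle product must be 1, so the missing rate is 1 / 0.22853362626 ≈ 4.375724.

4.3757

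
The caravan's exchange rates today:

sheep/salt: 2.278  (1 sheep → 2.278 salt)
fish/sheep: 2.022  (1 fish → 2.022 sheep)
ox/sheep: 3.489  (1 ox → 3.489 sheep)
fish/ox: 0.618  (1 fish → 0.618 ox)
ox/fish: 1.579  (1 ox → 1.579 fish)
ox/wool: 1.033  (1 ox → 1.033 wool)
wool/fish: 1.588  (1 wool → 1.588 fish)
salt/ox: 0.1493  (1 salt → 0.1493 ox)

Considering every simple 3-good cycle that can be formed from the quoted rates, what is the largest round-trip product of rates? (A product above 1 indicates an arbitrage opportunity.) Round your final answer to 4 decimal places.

salt→ox→sheep→salt: 0.1493 × 3.489 × 2.278 = 1.18663
wool→fish→ox→wool: 1.588 × 0.618 × 1.033 = 1.01377
Maximum is salt→ox→sheep→salt at 1.1866; arbitrage exists.

1.1866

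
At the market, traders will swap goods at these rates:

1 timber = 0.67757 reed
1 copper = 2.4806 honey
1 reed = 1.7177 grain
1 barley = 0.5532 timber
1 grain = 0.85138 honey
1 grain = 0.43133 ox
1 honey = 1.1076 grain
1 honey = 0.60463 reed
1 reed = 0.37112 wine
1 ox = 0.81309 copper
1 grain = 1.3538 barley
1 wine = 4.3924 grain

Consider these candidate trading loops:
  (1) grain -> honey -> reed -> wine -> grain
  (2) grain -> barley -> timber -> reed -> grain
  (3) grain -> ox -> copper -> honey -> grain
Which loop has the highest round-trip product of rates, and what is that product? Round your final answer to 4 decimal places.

0.9636

(1) 0.85138 × 0.60463 × 0.37112 × 4.3924 = 0.83913
(2) 1.3538 × 0.5532 × 0.67757 × 1.7177 = 0.87164
(3) 0.43133 × 0.81309 × 2.4806 × 1.1076 = 0.96358
Highest is cycle (3) at 0.9636 (≤1, no arbitrage).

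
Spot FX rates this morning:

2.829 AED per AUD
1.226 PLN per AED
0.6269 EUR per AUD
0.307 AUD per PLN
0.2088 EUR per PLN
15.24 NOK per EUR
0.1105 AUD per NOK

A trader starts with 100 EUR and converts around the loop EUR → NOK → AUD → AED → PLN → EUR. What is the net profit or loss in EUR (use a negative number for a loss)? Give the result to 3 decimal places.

21.955

100 EUR × 15.24 = 1524 NOK
1524 NOK × 0.1105 = 168.402 AUD
168.402 AUD × 2.829 = 476.409258 AED
476.409258 AED × 1.226 = 584.077750308 PLN
584.077750308 PLN × 0.2088 = 121.9554342643104 EUR
Net change: 121.9554342643104 − 100 = 21.9554342643104 EUR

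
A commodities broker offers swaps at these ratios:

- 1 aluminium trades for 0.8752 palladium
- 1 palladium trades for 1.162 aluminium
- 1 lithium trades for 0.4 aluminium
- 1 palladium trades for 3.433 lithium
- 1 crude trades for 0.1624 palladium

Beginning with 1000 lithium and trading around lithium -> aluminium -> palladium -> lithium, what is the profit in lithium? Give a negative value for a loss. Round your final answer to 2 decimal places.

1000 lithium × 0.4 = 400 aluminium
400 aluminium × 0.8752 = 350.08 palladium
350.08 palladium × 3.433 = 1201.82464 lithium
Net change: 1201.82464 − 1000 = 201.82464 lithium

201.82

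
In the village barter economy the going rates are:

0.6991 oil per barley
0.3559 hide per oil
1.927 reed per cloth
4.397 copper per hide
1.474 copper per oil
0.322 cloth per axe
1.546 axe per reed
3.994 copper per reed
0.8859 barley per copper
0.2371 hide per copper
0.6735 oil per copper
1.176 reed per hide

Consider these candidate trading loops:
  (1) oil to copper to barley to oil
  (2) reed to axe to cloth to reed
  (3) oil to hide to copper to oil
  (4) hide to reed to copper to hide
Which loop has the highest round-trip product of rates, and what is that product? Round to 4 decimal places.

(1) 1.474 × 0.8859 × 0.6991 = 0.91290
(2) 1.546 × 0.322 × 1.927 = 0.95928
(3) 0.3559 × 4.397 × 0.6735 = 1.05395
(4) 1.176 × 3.994 × 0.2371 = 1.11365
Highest is cycle (4) at 1.1136 (>1, arbitrage).

1.1136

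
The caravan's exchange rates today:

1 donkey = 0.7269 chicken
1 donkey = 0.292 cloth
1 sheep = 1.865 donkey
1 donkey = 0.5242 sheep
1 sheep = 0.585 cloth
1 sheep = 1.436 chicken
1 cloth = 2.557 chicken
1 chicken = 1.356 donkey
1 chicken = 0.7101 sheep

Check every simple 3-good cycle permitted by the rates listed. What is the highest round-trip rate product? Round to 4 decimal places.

chicken→sheep→cloth→chicken: 0.7101 × 0.585 × 2.557 = 1.06220
chicken→donkey→sheep→chicken: 1.356 × 0.5242 × 1.436 = 1.02073
chicken→donkey→cloth→chicken: 1.356 × 0.292 × 2.557 = 1.01245
chicken→sheep→donkey→chicken: 0.7101 × 1.865 × 0.7269 = 0.96266
Maximum is chicken→sheep→cloth→chicken at 1.0622; arbitrage exists.

1.0622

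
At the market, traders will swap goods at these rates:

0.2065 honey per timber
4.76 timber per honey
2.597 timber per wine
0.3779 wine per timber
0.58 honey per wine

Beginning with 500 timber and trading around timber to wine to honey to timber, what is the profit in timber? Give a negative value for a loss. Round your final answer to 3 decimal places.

500 timber × 0.3779 = 188.95 wine
188.95 wine × 0.58 = 109.591 honey
109.591 honey × 4.76 = 521.65316 timber
Net change: 521.65316 − 500 = 21.65316 timber

21.653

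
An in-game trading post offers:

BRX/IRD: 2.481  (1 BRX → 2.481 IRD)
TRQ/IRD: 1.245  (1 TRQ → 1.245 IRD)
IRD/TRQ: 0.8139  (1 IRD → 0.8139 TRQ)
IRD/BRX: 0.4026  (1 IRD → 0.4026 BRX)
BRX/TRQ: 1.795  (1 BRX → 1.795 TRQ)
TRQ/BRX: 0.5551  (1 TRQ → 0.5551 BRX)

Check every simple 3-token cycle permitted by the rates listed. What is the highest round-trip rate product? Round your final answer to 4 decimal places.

IRD→TRQ→BRX→IRD: 0.8139 × 0.5551 × 2.481 = 1.12091
IRD→BRX→TRQ→IRD: 0.4026 × 1.795 × 1.245 = 0.89972
Maximum is IRD→TRQ→BRX→IRD at 1.1209; arbitrage exists.

1.1209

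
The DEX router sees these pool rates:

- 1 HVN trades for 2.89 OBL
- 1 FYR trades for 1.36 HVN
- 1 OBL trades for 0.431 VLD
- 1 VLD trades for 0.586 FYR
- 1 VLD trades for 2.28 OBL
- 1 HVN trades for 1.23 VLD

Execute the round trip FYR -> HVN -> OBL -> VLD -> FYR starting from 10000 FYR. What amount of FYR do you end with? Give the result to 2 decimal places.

10000 FYR × 1.36 = 13600 HVN
13600 HVN × 2.89 = 39304 OBL
39304 OBL × 0.431 = 16940.024 VLD
16940.024 VLD × 0.586 = 9926.854064 FYR

9926.85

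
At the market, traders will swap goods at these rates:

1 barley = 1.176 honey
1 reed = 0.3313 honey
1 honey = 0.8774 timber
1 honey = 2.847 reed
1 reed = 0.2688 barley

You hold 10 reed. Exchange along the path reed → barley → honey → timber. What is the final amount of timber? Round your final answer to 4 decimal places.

2.7735

10 reed × 0.2688 = 2.688 barley
2.688 barley × 1.176 = 3.161088 honey
3.161088 honey × 0.8774 = 2.7735386112 timber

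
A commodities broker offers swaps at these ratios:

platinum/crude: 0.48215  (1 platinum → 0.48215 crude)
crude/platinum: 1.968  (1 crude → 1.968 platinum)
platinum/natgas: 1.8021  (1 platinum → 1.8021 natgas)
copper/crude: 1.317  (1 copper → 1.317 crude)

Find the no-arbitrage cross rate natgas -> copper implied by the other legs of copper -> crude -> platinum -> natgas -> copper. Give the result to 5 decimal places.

0.21410

Known legs of the cycle: 1.317 × 1.968 × 1.8021 = 4.6707836976
For no arbitrage the full-cycle product must be 1, so the missing rate is 1 / 4.6707836976 ≈ 0.2140968.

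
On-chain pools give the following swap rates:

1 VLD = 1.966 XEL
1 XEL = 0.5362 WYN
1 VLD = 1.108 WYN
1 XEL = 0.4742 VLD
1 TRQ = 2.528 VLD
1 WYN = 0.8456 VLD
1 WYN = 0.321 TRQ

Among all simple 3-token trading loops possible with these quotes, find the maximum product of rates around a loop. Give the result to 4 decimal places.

0.8991

WYN→TRQ→VLD→WYN: 0.321 × 2.528 × 1.108 = 0.89913
WYN→VLD→XEL→WYN: 0.8456 × 1.966 × 0.5362 = 0.89141
Maximum is WYN→TRQ→VLD→WYN at 0.8991; no arbitrage — every cycle loses value.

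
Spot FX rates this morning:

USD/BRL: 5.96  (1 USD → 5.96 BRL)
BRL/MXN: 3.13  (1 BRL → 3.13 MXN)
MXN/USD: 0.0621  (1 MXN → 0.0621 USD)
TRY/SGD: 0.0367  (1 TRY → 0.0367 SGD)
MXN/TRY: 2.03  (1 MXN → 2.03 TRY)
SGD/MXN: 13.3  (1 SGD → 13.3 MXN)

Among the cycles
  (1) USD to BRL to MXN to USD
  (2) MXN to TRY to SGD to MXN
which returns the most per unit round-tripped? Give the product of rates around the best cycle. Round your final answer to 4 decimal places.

1.1585

(1) 5.96 × 3.13 × 0.0621 = 1.15846
(2) 2.03 × 0.0367 × 13.3 = 0.99086
Highest is cycle (1) at 1.1585 (>1, arbitrage).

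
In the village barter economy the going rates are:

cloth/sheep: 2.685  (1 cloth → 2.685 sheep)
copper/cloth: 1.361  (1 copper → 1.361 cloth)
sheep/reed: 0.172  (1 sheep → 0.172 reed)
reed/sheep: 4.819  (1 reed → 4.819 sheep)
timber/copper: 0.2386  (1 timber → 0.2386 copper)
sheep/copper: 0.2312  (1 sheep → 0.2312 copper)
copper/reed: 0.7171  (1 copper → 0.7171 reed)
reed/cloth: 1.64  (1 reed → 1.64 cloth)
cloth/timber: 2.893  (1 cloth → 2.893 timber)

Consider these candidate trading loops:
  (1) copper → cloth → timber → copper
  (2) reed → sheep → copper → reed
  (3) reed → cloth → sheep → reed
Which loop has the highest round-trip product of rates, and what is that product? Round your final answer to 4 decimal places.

0.9395

(1) 1.361 × 2.893 × 0.2386 = 0.93946
(2) 4.819 × 0.2312 × 0.7171 = 0.79896
(3) 1.64 × 2.685 × 0.172 = 0.75738
Highest is cycle (1) at 0.9395 (≤1, no arbitrage).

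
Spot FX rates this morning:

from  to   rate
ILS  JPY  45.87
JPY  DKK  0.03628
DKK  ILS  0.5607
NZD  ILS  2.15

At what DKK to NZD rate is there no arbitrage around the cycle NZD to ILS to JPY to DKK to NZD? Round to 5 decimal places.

0.27949

Known legs of the cycle: 2.15 × 45.87 × 0.03628 = 3.57795174
For no arbitrage the full-cycle product must be 1, so the missing rate is 1 / 3.57795174 ≈ 0.2794895.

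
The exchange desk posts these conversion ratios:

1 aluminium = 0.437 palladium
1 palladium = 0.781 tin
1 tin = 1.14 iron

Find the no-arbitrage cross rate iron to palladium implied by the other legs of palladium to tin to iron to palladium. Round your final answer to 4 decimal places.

Known legs of the cycle: 0.781 × 1.14 = 0.89034
For no arbitrage the full-cycle product must be 1, so the missing rate is 1 / 0.89034 ≈ 1.123166.

1.1232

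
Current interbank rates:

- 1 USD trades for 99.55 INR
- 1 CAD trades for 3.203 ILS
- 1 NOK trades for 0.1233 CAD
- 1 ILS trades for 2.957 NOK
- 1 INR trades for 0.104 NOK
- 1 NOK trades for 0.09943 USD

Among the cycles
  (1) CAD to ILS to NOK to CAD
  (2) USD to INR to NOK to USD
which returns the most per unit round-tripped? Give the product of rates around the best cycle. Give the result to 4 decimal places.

(1) 3.203 × 2.957 × 0.1233 = 1.16781
(2) 99.55 × 0.104 × 0.09943 = 1.02942
Highest is cycle (1) at 1.1678 (>1, arbitrage).

1.1678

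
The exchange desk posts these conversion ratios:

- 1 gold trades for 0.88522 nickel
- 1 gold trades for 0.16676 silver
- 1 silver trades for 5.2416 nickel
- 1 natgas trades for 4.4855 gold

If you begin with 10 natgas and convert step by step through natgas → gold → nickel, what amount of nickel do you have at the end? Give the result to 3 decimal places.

39.707

10 natgas × 4.4855 = 44.855 gold
44.855 gold × 0.88522 = 39.7065431 nickel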